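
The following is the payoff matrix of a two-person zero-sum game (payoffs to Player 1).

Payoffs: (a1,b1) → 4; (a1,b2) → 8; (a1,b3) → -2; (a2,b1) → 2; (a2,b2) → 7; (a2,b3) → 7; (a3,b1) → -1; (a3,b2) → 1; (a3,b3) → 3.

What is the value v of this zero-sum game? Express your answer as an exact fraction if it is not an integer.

32/11

Row minima: a1 → -2, a2 → 2, a3 → -1; maximin = 2.
Column maxima: b1 → 4, b2 → 8, b3 → 7; minimax = 4.
2 ≠ 4, so there is no saddle point; optimal play is mixed.
a3 is strictly dominated by a2, so Player 1 never plays it.
b2 is strictly dominated by b1 (it gives Player 1 strictly more in every row), so Player 2 never plays it.
On the remaining 2×2 (a1, a2 vs b1, b3):
Let Player 1 play a1 with probability p. Expected payoff against b1: 4p + 2(1−p) = 2p + 2; against b3: (-2)p + 7(1−p) = −9p + 7.
Setting these equal: 2p + 2 = −9p + 7 ⇒ 11p = 5 ⇒ p = 5/11, and the value is (2)·(5/11) + 2 = 32/11.
For Player 2: with q = P(b1), equating a1's and a2's payoffs gives 6q − 2 = −5q + 7 ⇒ q = 9/11.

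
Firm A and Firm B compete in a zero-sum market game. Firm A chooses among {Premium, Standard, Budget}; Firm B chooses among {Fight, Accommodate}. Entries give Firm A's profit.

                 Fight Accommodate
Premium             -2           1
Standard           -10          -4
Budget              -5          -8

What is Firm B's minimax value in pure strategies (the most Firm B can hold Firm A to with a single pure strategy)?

Column maxima: Fight → -2, Accommodate → 1.
The smallest of these is -2.

-2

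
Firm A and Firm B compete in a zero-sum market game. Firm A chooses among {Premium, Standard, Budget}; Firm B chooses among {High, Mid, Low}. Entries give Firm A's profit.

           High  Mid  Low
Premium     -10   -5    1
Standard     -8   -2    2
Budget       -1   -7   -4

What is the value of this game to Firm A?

-9/2

Row minima: Premium → -10, Standard → -8, Budget → -7; maximin = -7.
Column maxima: High → -1, Mid → -2, Low → 2; minimax = -2.
-7 ≠ -2, so there is no saddle point; optimal play is mixed.
Premium is strictly dominated by Standard, so Firm A never plays it.
Low is strictly dominated by Mid (it gives Firm A strictly more in every row), so Firm B never plays it.
On the remaining 2×2 (Standard, Budget vs High, Mid):
Let Firm A play Standard with probability p. Expected payoff against High: (-8)p + (-1)(1−p) = −7p − 1; against Mid: (-2)p + (-7)(1−p) = 5p − 7.
Setting these equal: −7p − 1 = 5p − 7 ⇒ −12p = -6 ⇒ p = 1/2, and the value is (-7)·(1/2) − 1 = -9/2.
For Firm B: with q = P(High), equating Standard's and Budget's payoffs gives −6q − 2 = 6q − 7 ⇒ q = 5/12.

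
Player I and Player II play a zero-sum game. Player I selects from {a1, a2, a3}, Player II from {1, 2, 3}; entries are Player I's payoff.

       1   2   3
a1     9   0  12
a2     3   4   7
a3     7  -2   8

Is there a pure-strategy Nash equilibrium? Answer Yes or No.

No

Row minima: a1 → 0, a2 → 3, a3 → -2; maximin = 3.
Column maxima: 1 → 9, 2 → 4, 3 → 12; minimax = 4.
3 ≠ 4, so no pure-strategy equilibrium exists.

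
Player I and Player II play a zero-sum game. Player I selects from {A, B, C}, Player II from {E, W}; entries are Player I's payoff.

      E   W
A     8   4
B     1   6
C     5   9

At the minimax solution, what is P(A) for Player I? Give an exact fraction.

1/2

Row minima: A → 4, B → 1, C → 5; maximin = 5.
Column maxima: E → 8, W → 9; minimax = 8.
5 ≠ 8, so there is no saddle point; optimal play is mixed.
B is strictly dominated by C, so Player I never plays it.
On the remaining 2×2 (A, C vs E, W):
Let Player I play A with probability p. Expected payoff against E: 8p + 5(1−p) = 3p + 5; against W: 4p + 9(1−p) = −5p + 9.
Setting these equal: 3p + 5 = −5p + 9 ⇒ 8p = 4 ⇒ p = 1/2, and the value is (3)·(1/2) + 5 = 13/2.
For Player II: with q = P(E), equating A's and C's payoffs gives 4q + 4 = −4q + 9 ⇒ q = 5/8.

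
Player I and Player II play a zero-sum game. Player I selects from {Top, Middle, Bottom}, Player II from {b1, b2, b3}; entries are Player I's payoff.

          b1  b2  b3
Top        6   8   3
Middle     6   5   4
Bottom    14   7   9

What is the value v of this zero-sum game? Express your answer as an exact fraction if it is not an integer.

Row minima: Top → 3, Middle → 4, Bottom → 7; maximin = 7.
Column maxima: b1 → 14, b2 → 8, b3 → 9; minimax = 8.
7 ≠ 8, so there is no saddle point; optimal play is mixed.
Middle is strictly dominated by Bottom, so Player I never plays it.
b1 is strictly dominated by b3 (it gives Player I strictly more in every row), so Player II never plays it.
On the remaining 2×2 (Top, Bottom vs b2, b3):
Let Player I play Top with probability p. Expected payoff against b2: 8p + 7(1−p) = p + 7; against b3: 3p + 9(1−p) = −6p + 9.
Setting these equal: p + 7 = −6p + 9 ⇒ 7p = 2 ⇒ p = 2/7, and the value is (1)·(2/7) + 7 = 51/7.
For Player II: with q = P(b2), equating Top's and Bottom's payoffs gives 5q + 3 = −2q + 9 ⇒ q = 6/7.

51/7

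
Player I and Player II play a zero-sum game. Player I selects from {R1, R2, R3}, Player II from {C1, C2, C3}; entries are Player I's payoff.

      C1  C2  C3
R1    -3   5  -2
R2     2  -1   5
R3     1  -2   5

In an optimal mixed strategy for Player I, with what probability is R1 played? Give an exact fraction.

Row minima: R1 → -3, R2 → -1, R3 → -2; maximin = -1.
Column maxima: C1 → 2, C2 → 5, C3 → 5; minimax = 2.
-1 ≠ 2, so there is no saddle point; optimal play is mixed.
C3 is strictly dominated by C1 (it gives Player I strictly more in every row), so Player II never plays it.
With C3 eliminated, R3 is strictly dominated by R2 (R2 gives Player I strictly more in every remaining column), so Player I never plays it.
On the remaining 2×2 (R1, R2 vs C1, C2):
Let Player I play R1 with probability p. Expected payoff against C1: (-3)p + 2(1−p) = −5p + 2; against C2: 5p + (-1)(1−p) = 6p − 1.
Setting these equal: −5p + 2 = 6p − 1 ⇒ −11p = -3 ⇒ p = 3/11, and the value is (-5)·(3/11) + 2 = 7/11.
For Player II: with q = P(C1), equating R1's and R2's payoffs gives −8q + 5 = 3q − 1 ⇒ q = 6/11.

3/11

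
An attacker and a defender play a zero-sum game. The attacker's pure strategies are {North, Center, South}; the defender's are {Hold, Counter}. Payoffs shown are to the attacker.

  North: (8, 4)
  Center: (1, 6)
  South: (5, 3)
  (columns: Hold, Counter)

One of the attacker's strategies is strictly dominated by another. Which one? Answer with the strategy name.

North gives a strictly higher payoff than South against every column: 8 > 5, 4 > 3.
So South is strictly dominated and the attacker never plays it.

South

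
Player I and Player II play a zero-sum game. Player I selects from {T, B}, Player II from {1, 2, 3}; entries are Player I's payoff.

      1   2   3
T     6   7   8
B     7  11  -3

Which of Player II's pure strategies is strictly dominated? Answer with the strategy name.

2

1 holds Player I's payoff strictly below 2 in every row: 6 < 7, 7 < 11.
So 2 is strictly dominated for Player II.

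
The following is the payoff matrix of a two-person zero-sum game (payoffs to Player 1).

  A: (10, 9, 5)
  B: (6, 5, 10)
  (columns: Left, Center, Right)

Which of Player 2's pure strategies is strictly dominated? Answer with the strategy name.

Left

Center holds Player 1's payoff strictly below Left in every row: 9 < 10, 5 < 6.
So Left is strictly dominated for Player 2.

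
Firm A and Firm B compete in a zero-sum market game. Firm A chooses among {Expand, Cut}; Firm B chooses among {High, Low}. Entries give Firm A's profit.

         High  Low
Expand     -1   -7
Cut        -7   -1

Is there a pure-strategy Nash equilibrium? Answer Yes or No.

Row minima: Expand → -7, Cut → -7; maximin = -7.
Column maxima: High → -1, Low → -1; minimax = -1.
-7 ≠ -1, so no pure-strategy equilibrium exists.

No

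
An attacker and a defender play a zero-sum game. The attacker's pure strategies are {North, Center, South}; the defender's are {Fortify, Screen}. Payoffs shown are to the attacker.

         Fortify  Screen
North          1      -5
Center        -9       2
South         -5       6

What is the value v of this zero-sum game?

Row minima: North → -5, Center → -9, South → -5; maximin = -5.
Column maxima: Fortify → 1, Screen → 6; minimax = 1.
-5 ≠ 1, so there is no saddle point; optimal play is mixed.
Center is strictly dominated by South, so the attacker never plays it.
On the remaining 2×2 (North, South vs Fortify, Screen):
Let the attacker play North with probability p. Expected payoff against Fortify: 1p + (-5)(1−p) = 6p − 5; against Screen: (-5)p + 6(1−p) = −11p + 6.
Setting these equal: 6p − 5 = −11p + 6 ⇒ 17p = 11 ⇒ p = 11/17, and the value is (6)·(11/17) − 5 = -19/17.
For the defender: with q = P(Fortify), equating North's and South's payoffs gives 6q − 5 = −11q + 6 ⇒ q = 11/17.

-19/17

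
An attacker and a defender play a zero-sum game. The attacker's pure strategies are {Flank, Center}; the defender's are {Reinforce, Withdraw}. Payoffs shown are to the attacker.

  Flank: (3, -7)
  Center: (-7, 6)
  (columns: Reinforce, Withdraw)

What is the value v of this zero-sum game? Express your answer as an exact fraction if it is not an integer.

Row minima: Flank → -7, Center → -7; maximin = -7.
Column maxima: Reinforce → 3, Withdraw → 6; minimax = 3.
-7 ≠ 3, so there is no saddle point; optimal play is mixed.
Let the attacker play Flank with probability p. Expected payoff against Reinforce: 3p + (-7)(1−p) = 10p − 7; against Withdraw: (-7)p + 6(1−p) = −13p + 6.
Setting these equal: 10p − 7 = −13p + 6 ⇒ 23p = 13 ⇒ p = 13/23, and the value is (10)·(13/23) − 7 = -31/23.
For the defender: with q = P(Reinforce), equating Flank's and Center's payoffs gives 10q − 7 = −13q + 6 ⇒ q = 13/23.

-31/23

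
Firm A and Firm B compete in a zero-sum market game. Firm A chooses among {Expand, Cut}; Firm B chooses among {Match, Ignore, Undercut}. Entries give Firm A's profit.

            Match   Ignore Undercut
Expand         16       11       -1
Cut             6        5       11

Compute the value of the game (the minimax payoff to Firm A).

7

Row minima: Expand → -1, Cut → 5; maximin = 5.
Column maxima: Match → 16, Ignore → 11, Undercut → 11; minimax = 11.
5 ≠ 11, so there is no saddle point; optimal play is mixed.
Match is strictly dominated by Ignore (it gives Firm A strictly more in every row), so Firm B never plays it.
On the remaining 2×2 (Expand, Cut vs Ignore, Undercut):
Let Firm A play Expand with probability p. Expected payoff against Ignore: 11p + 5(1−p) = 6p + 5; against Undercut: (-1)p + 11(1−p) = −12p + 11.
Setting these equal: 6p + 5 = −12p + 11 ⇒ 18p = 6 ⇒ p = 1/3, and the value is (6)·(1/3) + 5 = 7.
For Firm B: with q = P(Ignore), equating Expand's and Cut's payoffs gives 12q − 1 = −6q + 11 ⇒ q = 2/3.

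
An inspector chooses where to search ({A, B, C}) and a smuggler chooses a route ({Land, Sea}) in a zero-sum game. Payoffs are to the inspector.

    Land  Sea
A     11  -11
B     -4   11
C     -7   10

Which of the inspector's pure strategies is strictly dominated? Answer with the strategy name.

B gives a strictly higher payoff than C against every column: -4 > -7, 11 > 10.
So C is strictly dominated and the inspector never plays it.

C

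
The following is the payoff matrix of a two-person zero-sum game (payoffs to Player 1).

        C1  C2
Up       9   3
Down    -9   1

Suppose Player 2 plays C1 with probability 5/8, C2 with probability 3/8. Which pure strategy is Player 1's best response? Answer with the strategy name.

Expected payoff of Up: (5/8)·9 + (3/8)·3 = 27/4.
Expected payoff of Down: (5/8)·(-9) + (3/8)·1 = -21/4.
The largest is 27/4, so Player 1's best response is Up.

Up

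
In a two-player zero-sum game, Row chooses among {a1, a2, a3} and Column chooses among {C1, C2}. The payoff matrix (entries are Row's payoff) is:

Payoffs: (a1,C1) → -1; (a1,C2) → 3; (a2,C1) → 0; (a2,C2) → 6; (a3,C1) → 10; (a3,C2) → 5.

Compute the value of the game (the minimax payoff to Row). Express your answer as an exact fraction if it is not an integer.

Row minima: a1 → -1, a2 → 0, a3 → 5; maximin = 5.
Column maxima: C1 → 10, C2 → 6; minimax = 6.
5 ≠ 6, so there is no saddle point; optimal play is mixed.
a1 is strictly dominated by a2, so Row never plays it.
On the remaining 2×2 (a2, a3 vs C1, C2):
Let Row play a2 with probability p. Expected payoff against C1: 0p + 10(1−p) = −10p + 10; against C2: 6p + 5(1−p) = p + 5.
Setting these equal: −10p + 10 = p + 5 ⇒ −11p = -5 ⇒ p = 5/11, and the value is (-10)·(5/11) + 10 = 60/11.
For Column: with q = P(C1), equating a2's and a3's payoffs gives −6q + 6 = 5q + 5 ⇒ q = 1/11.

60/11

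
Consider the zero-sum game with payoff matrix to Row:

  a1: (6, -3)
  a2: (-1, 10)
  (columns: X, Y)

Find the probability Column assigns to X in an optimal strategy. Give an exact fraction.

Row minima: a1 → -3, a2 → -1; maximin = -1.
Column maxima: X → 6, Y → 10; minimax = 6.
-1 ≠ 6, so there is no saddle point; optimal play is mixed.
Let Row play a1 with probability p. Expected payoff against X: 6p + (-1)(1−p) = 7p − 1; against Y: (-3)p + 10(1−p) = −13p + 10.
Setting these equal: 7p − 1 = −13p + 10 ⇒ 20p = 11 ⇒ p = 11/20, and the value is (7)·(11/20) − 1 = 57/20.
For Column: with q = P(X), equating a1's and a2's payoffs gives 9q − 3 = −11q + 10 ⇒ q = 13/20.

13/20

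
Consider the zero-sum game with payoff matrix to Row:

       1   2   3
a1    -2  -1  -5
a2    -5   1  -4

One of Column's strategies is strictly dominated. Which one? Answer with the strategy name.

1 holds Row's payoff strictly below 2 in every row: -2 < -1, -5 < 1.
So 2 is strictly dominated for Column.

2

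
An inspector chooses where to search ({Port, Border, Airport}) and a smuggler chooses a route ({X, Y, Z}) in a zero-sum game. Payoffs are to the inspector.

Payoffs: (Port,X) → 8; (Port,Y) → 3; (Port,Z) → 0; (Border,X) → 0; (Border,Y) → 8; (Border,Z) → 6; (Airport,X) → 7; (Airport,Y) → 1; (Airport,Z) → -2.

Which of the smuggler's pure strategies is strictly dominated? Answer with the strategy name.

Z holds the inspector's payoff strictly below Y in every row: 0 < 3, 6 < 8, -2 < 1.
So Y is strictly dominated for the smuggler.

Y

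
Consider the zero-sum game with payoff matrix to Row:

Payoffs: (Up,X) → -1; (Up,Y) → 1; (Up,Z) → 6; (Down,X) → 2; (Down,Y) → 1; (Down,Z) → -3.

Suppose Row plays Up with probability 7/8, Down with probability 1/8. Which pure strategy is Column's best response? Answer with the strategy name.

X

If Column plays X, Row's expected payoff is (7/8)·(-1) + (1/8)·2 = -5/8.
If Column plays Y, Row's expected payoff is (7/8)·1 + (1/8)·1 = 1.
If Column plays Z, Row's expected payoff is (7/8)·6 + (1/8)·(-3) = 39/8.
Column minimizes Row's payoff; the smallest is -5/8, so the best response is X.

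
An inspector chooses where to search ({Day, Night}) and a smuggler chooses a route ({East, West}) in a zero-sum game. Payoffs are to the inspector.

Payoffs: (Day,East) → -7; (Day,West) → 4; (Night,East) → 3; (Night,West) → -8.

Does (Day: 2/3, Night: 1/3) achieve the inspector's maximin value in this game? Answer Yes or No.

Against East this mix gives (2/3)·(-7) + (1/3)·3 = -11/3.
Against West this mix gives (2/3)·4 + (1/3)·(-8) = 0.
The smuggler will play East, holding the inspector to -11/3. Shifting weight toward the row that does better against East would raise this floor (the equalizing mix achieves -2 against both East and West), so the proposed strategy is not optimal.

No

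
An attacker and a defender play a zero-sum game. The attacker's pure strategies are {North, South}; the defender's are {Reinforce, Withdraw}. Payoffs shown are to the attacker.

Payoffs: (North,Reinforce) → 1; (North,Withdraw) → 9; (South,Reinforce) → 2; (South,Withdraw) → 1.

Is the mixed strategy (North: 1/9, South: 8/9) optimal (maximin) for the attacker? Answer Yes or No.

Against Reinforce this mix gives (1/9)·1 + (8/9)·2 = 17/9.
Against Withdraw this mix gives (1/9)·9 + (8/9)·1 = 17/9.
All of the defender's active replies (Reinforce, Withdraw) yield 17/9, and no column does worse for the attacker. The mix makes the defender indifferent and guarantees 17/9, so it is optimal.

Yes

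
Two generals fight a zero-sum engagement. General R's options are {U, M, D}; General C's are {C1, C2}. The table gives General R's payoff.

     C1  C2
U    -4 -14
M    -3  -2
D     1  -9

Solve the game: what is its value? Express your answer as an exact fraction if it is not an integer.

-29/11

Row minima: U → -14, M → -3, D → -9; maximin = -3.
Column maxima: C1 → 1, C2 → -2; minimax = -2.
-3 ≠ -2, so there is no saddle point; optimal play is mixed.
U is strictly dominated by M, so General R never plays it.
On the remaining 2×2 (M, D vs C1, C2):
Let General R play M with probability p. Expected payoff against C1: (-3)p + 1(1−p) = −4p + 1; against C2: (-2)p + (-9)(1−p) = 7p − 9.
Setting these equal: −4p + 1 = 7p − 9 ⇒ −11p = -10 ⇒ p = 10/11, and the value is (-4)·(10/11) + 1 = -29/11.
For General C: with q = P(C1), equating M's and D's payoffs gives −q − 2 = 10q − 9 ⇒ q = 7/11.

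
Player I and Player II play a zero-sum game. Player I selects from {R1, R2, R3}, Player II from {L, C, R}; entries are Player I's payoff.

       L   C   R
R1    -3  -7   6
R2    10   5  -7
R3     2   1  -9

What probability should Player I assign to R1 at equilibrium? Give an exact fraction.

Row minima: R1 → -7, R2 → -7, R3 → -9; maximin = -7.
Column maxima: L → 10, C → 5, R → 6; minimax = 5.
-7 ≠ 5, so there is no saddle point; optimal play is mixed.
R3 is strictly dominated by R2, so Player I never plays it.
L is strictly dominated by C (it gives Player I strictly more in every row), so Player II never plays it.
On the remaining 2×2 (R1, R2 vs C, R):
Let Player I play R1 with probability p. Expected payoff against C: (-7)p + 5(1−p) = −12p + 5; against R: 6p + (-7)(1−p) = 13p − 7.
Setting these equal: −12p + 5 = 13p − 7 ⇒ −25p = -12 ⇒ p = 12/25, and the value is (-12)·(12/25) + 5 = -19/25.
For Player II: with q = P(C), equating R1's and R2's payoffs gives −13q + 6 = 12q − 7 ⇒ q = 13/25.

12/25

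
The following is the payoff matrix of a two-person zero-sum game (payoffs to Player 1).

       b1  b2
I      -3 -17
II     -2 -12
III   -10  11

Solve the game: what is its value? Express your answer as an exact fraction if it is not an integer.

Row minima: I → -17, II → -12, III → -10; maximin = -10.
Column maxima: b1 → -2, b2 → 11; minimax = -2.
-10 ≠ -2, so there is no saddle point; optimal play is mixed.
I is strictly dominated by II, so Player 1 never plays it.
On the remaining 2×2 (II, III vs b1, b2):
Let Player 1 play II with probability p. Expected payoff against b1: (-2)p + (-10)(1−p) = 8p − 10; against b2: (-12)p + 11(1−p) = −23p + 11.
Setting these equal: 8p − 10 = −23p + 11 ⇒ 31p = 21 ⇒ p = 21/31, and the value is (8)·(21/31) − 10 = -142/31.
For Player 2: with q = P(b1), equating II's and III's payoffs gives 10q − 12 = −21q + 11 ⇒ q = 23/31.

-142/31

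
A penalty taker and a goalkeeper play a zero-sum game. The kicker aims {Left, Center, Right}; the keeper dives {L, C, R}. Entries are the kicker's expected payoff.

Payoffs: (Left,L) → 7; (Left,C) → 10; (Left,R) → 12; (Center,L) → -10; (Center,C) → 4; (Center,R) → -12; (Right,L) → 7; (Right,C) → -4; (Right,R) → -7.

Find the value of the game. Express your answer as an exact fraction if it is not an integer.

7

Row minima: Left → 7, Center → -12, Right → -7; maximin = 7.
Column maxima: L → 7, C → 10, R → 12; minimax = 7.
Since maximin = minimax = 7, there is a saddle point and the value is 7.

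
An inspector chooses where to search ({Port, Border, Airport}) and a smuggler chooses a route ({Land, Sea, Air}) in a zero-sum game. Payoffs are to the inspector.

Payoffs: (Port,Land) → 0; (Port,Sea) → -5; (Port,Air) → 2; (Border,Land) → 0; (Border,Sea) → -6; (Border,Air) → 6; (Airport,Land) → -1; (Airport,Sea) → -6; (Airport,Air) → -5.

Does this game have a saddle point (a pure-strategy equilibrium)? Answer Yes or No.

Yes

Row minima: Port → -5, Border → -6, Airport → -6; maximin = -5.
Column maxima: Land → 0, Sea → -5, Air → 6; minimax = -5.
maximin = minimax = -5, so a saddle point exists.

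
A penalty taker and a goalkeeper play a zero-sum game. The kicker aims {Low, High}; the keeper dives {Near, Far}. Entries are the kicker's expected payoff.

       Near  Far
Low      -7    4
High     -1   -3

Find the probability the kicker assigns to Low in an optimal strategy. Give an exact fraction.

Row minima: Low → -7, High → -3; maximin = -3.
Column maxima: Near → -1, Far → 4; minimax = -1.
-3 ≠ -1, so there is no saddle point; optimal play is mixed.
Let the kicker play Low with probability p. Expected payoff against Near: (-7)p + (-1)(1−p) = −6p − 1; against Far: 4p + (-3)(1−p) = 7p − 3.
Setting these equal: −6p − 1 = 7p − 3 ⇒ −13p = -2 ⇒ p = 2/13, and the value is (-6)·(2/13) − 1 = -25/13.
For the keeper: with q = P(Near), equating Low's and High's payoffs gives −11q + 4 = 2q − 3 ⇒ q = 7/13.

2/13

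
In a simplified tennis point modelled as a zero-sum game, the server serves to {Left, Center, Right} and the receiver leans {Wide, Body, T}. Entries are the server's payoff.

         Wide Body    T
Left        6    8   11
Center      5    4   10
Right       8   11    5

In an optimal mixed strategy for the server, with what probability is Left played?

3/8

Row minima: Left → 6, Center → 4, Right → 5; maximin = 6.
Column maxima: Wide → 8, Body → 11, T → 11; minimax = 8.
6 ≠ 8, so there is no saddle point; optimal play is mixed.
Center is strictly dominated by Left, so the server never plays it.
With Center eliminated, Body is strictly dominated by Wide (it gives the server strictly more in every remaining row), so the receiver never plays it.
On the remaining 2×2 (Left, Right vs Wide, T):
Let the server play Left with probability p. Expected payoff against Wide: 6p + 8(1−p) = −2p + 8; against T: 11p + 5(1−p) = 6p + 5.
Setting these equal: −2p + 8 = 6p + 5 ⇒ −8p = -3 ⇒ p = 3/8, and the value is (-2)·(3/8) + 8 = 29/4.
For the receiver: with q = P(Wide), equating Left's and Right's payoffs gives −5q + 11 = 3q + 5 ⇒ q = 3/4.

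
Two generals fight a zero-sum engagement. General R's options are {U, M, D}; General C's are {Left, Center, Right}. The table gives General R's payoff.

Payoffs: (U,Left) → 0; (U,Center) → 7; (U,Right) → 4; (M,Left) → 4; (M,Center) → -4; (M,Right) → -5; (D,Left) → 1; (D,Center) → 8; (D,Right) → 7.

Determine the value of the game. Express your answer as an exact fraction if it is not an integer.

11/5

Row minima: U → 0, M → -5, D → 1; maximin = 1.
Column maxima: Left → 4, Center → 8, Right → 7; minimax = 4.
1 ≠ 4, so there is no saddle point; optimal play is mixed.
U is strictly dominated by D, so General R never plays it.
Center is strictly dominated by Right (it gives General R strictly more in every row), so General C never plays it.
On the remaining 2×2 (M, D vs Left, Right):
Let General R play M with probability p. Expected payoff against Left: 4p + 1(1−p) = 3p + 1; against Right: (-5)p + 7(1−p) = −12p + 7.
Setting these equal: 3p + 1 = −12p + 7 ⇒ 15p = 6 ⇒ p = 2/5, and the value is (3)·(2/5) + 1 = 11/5.
For General C: with q = P(Left), equating M's and D's payoffs gives 9q − 5 = −6q + 7 ⇒ q = 4/5.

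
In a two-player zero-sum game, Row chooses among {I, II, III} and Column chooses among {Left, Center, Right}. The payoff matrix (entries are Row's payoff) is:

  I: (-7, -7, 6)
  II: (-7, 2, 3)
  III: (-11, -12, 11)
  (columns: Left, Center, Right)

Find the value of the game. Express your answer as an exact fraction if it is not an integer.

-7

Row minima: I → -7, II → -7, III → -12; maximin = -7.
Column maxima: Left → -7, Center → 2, Right → 11; minimax = -7.
Since maximin = minimax = -7, there is a saddle point and the value is -7.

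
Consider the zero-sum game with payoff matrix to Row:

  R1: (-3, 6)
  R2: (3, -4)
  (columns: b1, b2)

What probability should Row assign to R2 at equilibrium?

Row minima: R1 → -3, R2 → -4; maximin = -3.
Column maxima: b1 → 3, b2 → 6; minimax = 3.
-3 ≠ 3, so there is no saddle point; optimal play is mixed.
Let Row play R1 with probability p. Expected payoff against b1: (-3)p + 3(1−p) = −6p + 3; against b2: 6p + (-4)(1−p) = 10p − 4.
Setting these equal: −6p + 3 = 10p − 4 ⇒ −16p = -7 ⇒ p = 7/16, and the value is (-6)·(7/16) + 3 = 3/8.
For Column: with q = P(b1), equating R1's and R2's payoffs gives −9q + 6 = 7q − 4 ⇒ q = 5/8.

9/16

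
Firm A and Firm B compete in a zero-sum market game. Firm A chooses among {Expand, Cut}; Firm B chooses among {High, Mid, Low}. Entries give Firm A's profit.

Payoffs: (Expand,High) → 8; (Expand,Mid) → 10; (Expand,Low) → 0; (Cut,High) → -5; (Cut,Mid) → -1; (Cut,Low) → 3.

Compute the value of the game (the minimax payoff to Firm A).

3/2

Row minima: Expand → 0, Cut → -5; maximin = 0.
Column maxima: High → 8, Mid → 10, Low → 3; minimax = 3.
0 ≠ 3, so there is no saddle point; optimal play is mixed.
Mid is strictly dominated by High (it gives Firm A strictly more in every row), so Firm B never plays it.
On the remaining 2×2 (Expand, Cut vs High, Low):
Let Firm A play Expand with probability p. Expected payoff against High: 8p + (-5)(1−p) = 13p − 5; against Low: 0p + 3(1−p) = −3p + 3.
Setting these equal: 13p − 5 = −3p + 3 ⇒ 16p = 8 ⇒ p = 1/2, and the value is (13)·(1/2) − 5 = 3/2.
For Firm B: with q = P(High), equating Expand's and Cut's payoffs gives 8q = −8q + 3 ⇒ q = 3/16.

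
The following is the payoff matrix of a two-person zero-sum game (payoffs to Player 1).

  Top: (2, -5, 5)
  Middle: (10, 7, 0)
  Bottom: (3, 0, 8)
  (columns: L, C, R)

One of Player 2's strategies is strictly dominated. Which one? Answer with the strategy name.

L

C holds Player 1's payoff strictly below L in every row: -5 < 2, 7 < 10, 0 < 3.
So L is strictly dominated for Player 2.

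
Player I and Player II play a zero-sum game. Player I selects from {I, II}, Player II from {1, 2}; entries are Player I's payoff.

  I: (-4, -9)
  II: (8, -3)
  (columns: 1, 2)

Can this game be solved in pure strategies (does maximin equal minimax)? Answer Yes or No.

Yes

Row minima: I → -9, II → -3; maximin = -3.
Column maxima: 1 → 8, 2 → -3; minimax = -3.
maximin = minimax = -3, so a saddle point exists.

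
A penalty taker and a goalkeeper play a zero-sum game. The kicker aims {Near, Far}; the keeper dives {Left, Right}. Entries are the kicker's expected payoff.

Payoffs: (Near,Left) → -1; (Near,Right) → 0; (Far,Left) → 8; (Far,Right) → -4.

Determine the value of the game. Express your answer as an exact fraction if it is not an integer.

-4/13

Row minima: Near → -1, Far → -4; maximin = -1.
Column maxima: Left → 8, Right → 0; minimax = 0.
-1 ≠ 0, so there is no saddle point; optimal play is mixed.
Let the kicker play Near with probability p. Expected payoff against Left: (-1)p + 8(1−p) = −9p + 8; against Right: 0p + (-4)(1−p) = 4p − 4.
Setting these equal: −9p + 8 = 4p − 4 ⇒ −13p = -12 ⇒ p = 12/13, and the value is (-9)·(12/13) + 8 = -4/13.
For the keeper: with q = P(Left), equating Near's and Far's payoffs gives −q = 12q − 4 ⇒ q = 4/13.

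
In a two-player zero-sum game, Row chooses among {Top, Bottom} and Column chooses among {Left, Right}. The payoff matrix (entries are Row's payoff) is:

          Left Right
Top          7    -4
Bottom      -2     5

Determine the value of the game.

Row minima: Top → -4, Bottom → -2; maximin = -2.
Column maxima: Left → 7, Right → 5; minimax = 5.
-2 ≠ 5, so there is no saddle point; optimal play is mixed.
Let Row play Top with probability p. Expected payoff against Left: 7p + (-2)(1−p) = 9p − 2; against Right: (-4)p + 5(1−p) = −9p + 5.
Setting these equal: 9p − 2 = −9p + 5 ⇒ 18p = 7 ⇒ p = 7/18, and the value is (9)·(7/18) − 2 = 3/2.
For Column: with q = P(Left), equating Top's and Bottom's payoffs gives 11q − 4 = −7q + 5 ⇒ q = 1/2.

3/2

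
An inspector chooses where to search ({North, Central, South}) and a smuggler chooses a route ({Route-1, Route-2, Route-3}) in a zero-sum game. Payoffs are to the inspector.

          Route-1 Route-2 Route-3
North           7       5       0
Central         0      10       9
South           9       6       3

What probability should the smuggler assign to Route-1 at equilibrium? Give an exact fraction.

Row minima: North → 0, Central → 0, South → 3; maximin = 3.
Column maxima: Route-1 → 9, Route-2 → 10, Route-3 → 9; minimax = 9.
3 ≠ 9, so there is no saddle point; optimal play is mixed.
North is strictly dominated by South, so the inspector never plays it.
Route-2 is strictly dominated by Route-3 (it gives the inspector strictly more in every row), so the smuggler never plays it.
On the remaining 2×2 (Central, South vs Route-1, Route-3):
Let the inspector play Central with probability p. Expected payoff against Route-1: 0p + 9(1−p) = −9p + 9; against Route-3: 9p + 3(1−p) = 6p + 3.
Setting these equal: −9p + 9 = 6p + 3 ⇒ −15p = -6 ⇒ p = 2/5, and the value is (-9)·(2/5) + 9 = 27/5.
For the smuggler: with q = P(Route-1), equating Central's and South's payoffs gives −9q + 9 = 6q + 3 ⇒ q = 2/5.

2/5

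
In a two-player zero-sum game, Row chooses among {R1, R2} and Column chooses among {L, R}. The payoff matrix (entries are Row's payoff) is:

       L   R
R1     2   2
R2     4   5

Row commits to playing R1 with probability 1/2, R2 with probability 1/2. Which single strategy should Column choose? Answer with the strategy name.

If Column plays L, Row's expected payoff is (1/2)·2 + (1/2)·4 = 3.
If Column plays R, Row's expected payoff is (1/2)·2 + (1/2)·5 = 7/2.
Column minimizes Row's payoff; the smallest is 3, so the best response is L.

L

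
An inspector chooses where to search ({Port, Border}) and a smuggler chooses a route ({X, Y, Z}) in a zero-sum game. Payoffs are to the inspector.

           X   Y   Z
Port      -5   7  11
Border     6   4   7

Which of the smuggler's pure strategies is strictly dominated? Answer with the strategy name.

Z

X holds the inspector's payoff strictly below Z in every row: -5 < 11, 6 < 7.
So Z is strictly dominated for the smuggler.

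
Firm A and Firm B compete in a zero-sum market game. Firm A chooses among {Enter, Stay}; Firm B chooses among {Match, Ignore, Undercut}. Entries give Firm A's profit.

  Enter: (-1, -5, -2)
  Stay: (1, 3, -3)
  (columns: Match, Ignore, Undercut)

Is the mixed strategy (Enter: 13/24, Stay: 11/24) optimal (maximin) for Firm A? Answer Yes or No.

Against Match this mix gives (13/24)·(-1) + (11/24)·1 = -1/12.
Against Ignore this mix gives (13/24)·(-5) + (11/24)·3 = -4/3.
Against Undercut this mix gives (13/24)·(-2) + (11/24)·(-3) = -59/24.
Firm B will play Undercut, holding Firm A to -59/24. Shifting weight toward the row that does better against Undercut would raise this floor (the equalizing mix achieves -7/3 against both Undercut and Ignore), so the proposed strategy is not optimal.

No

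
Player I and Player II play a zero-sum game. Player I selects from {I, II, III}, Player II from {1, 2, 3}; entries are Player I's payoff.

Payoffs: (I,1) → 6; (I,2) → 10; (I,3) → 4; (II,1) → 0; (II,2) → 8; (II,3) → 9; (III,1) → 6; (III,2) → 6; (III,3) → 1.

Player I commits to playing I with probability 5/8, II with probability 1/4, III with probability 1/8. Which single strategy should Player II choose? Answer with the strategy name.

If Player II plays 1, Player I's expected payoff is (5/8)·6 + (1/4)·0 + (1/8)·6 = 9/2.
If Player II plays 2, Player I's expected payoff is (5/8)·10 + (1/4)·8 + (1/8)·6 = 9.
If Player II plays 3, Player I's expected payoff is (5/8)·4 + (1/4)·9 + (1/8)·1 = 39/8.
Player II minimizes Player I's payoff; the smallest is 9/2, so the best response is 1.

1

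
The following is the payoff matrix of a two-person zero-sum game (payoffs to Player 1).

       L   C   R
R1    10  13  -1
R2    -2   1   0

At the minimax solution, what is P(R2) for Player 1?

11/13

Row minima: R1 → -1, R2 → -2; maximin = -1.
Column maxima: L → 10, C → 13, R → 0; minimax = 0.
-1 ≠ 0, so there is no saddle point; optimal play is mixed.
C is strictly dominated by L (it gives Player 1 strictly more in every row), so Player 2 never plays it.
On the remaining 2×2 (R1, R2 vs L, R):
Let Player 1 play R1 with probability p. Expected payoff against L: 10p + (-2)(1−p) = 12p − 2; against R: (-1)p + 0(1−p) = −p.
Setting these equal: 12p − 2 = −p ⇒ 13p = 2 ⇒ p = 2/13, and the value is (12)·(2/13) − 2 = -2/13.
For Player 2: with q = P(L), equating R1's and R2's payoffs gives 11q − 1 = −2q ⇒ q = 1/13.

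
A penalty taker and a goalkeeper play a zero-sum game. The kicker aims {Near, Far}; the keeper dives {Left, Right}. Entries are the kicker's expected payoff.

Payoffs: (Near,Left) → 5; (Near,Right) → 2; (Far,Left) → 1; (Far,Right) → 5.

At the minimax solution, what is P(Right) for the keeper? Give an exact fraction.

Row minima: Near → 2, Far → 1; maximin = 2.
Column maxima: Left → 5, Right → 5; minimax = 5.
2 ≠ 5, so there is no saddle point; optimal play is mixed.
Let the kicker play Near with probability p. Expected payoff against Left: 5p + 1(1−p) = 4p + 1; against Right: 2p + 5(1−p) = −3p + 5.
Setting these equal: 4p + 1 = −3p + 5 ⇒ 7p = 4 ⇒ p = 4/7, and the value is (4)·(4/7) + 1 = 23/7.
For the keeper: with q = P(Left), equating Near's and Far's payoffs gives 3q + 2 = −4q + 5 ⇒ q = 3/7.

4/7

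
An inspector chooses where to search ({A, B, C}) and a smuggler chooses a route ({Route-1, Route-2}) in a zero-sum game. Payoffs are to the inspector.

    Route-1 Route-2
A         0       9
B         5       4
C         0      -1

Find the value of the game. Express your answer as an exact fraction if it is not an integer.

9/2

Row minima: A → 0, B → 4, C → -1; maximin = 4.
Column maxima: Route-1 → 5, Route-2 → 9; minimax = 5.
4 ≠ 5, so there is no saddle point; optimal play is mixed.
C is strictly dominated by B, so the inspector never plays it.
On the remaining 2×2 (A, B vs Route-1, Route-2):
Let the inspector play A with probability p. Expected payoff against Route-1: 0p + 5(1−p) = −5p + 5; against Route-2: 9p + 4(1−p) = 5p + 4.
Setting these equal: −5p + 5 = 5p + 4 ⇒ −10p = -1 ⇒ p = 1/10, and the value is (-5)·(1/10) + 5 = 9/2.
For the smuggler: with q = P(Route-1), equating A's and B's payoffs gives −9q + 9 = q + 4 ⇒ q = 1/2.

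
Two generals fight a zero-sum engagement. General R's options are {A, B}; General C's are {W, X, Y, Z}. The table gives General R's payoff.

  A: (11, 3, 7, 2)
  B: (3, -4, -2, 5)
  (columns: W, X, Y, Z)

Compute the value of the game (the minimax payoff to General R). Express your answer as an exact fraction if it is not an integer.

Row minima: A → 2, B → -4; maximin = 2.
Column maxima: W → 11, X → 3, Y → 7, Z → 5; minimax = 3.
2 ≠ 3, so there is no saddle point; optimal play is mixed.
W is strictly dominated by X (it gives General R strictly more in every row), so General C never plays it.
Y is strictly dominated by X (it gives General R strictly more in every row), so General C never plays it.
On the remaining 2×2 (A, B vs X, Z):
Let General R play A with probability p. Expected payoff against X: 3p + (-4)(1−p) = 7p − 4; against Z: 2p + 5(1−p) = −3p + 5.
Setting these equal: 7p − 4 = −3p + 5 ⇒ 10p = 9 ⇒ p = 9/10, and the value is (7)·(9/10) − 4 = 23/10.
For General C: with q = P(X), equating A's and B's payoffs gives q + 2 = −9q + 5 ⇒ q = 3/10.

23/10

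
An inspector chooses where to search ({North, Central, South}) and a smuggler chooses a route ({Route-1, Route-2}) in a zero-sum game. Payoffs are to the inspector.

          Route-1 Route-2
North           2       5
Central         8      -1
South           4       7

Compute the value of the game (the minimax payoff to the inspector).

5

Row minima: North → 2, Central → -1, South → 4; maximin = 4.
Column maxima: Route-1 → 8, Route-2 → 7; minimax = 7.
4 ≠ 7, so there is no saddle point; optimal play is mixed.
North is strictly dominated by South, so the inspector never plays it.
On the remaining 2×2 (Central, South vs Route-1, Route-2):
Let the inspector play Central with probability p. Expected payoff against Route-1: 8p + 4(1−p) = 4p + 4; against Route-2: (-1)p + 7(1−p) = −8p + 7.
Setting these equal: 4p + 4 = −8p + 7 ⇒ 12p = 3 ⇒ p = 1/4, and the value is (4)·(1/4) + 4 = 5.
For the smuggler: with q = P(Route-1), equating Central's and South's payoffs gives 9q − 1 = −3q + 7 ⇒ q = 2/3.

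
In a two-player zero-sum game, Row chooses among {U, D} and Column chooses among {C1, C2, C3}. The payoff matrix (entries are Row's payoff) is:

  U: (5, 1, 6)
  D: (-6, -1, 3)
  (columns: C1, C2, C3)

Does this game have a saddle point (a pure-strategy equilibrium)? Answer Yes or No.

Yes

Row minima: U → 1, D → -6; maximin = 1.
Column maxima: C1 → 5, C2 → 1, C3 → 6; minimax = 1.
maximin = minimax = 1, so a saddle point exists.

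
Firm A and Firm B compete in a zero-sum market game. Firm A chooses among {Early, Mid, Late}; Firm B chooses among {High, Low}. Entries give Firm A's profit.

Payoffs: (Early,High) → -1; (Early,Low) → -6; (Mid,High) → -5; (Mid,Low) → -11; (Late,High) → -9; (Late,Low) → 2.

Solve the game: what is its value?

-7/2

Row minima: Early → -6, Mid → -11, Late → -9; maximin = -6.
Column maxima: High → -1, Low → 2; minimax = -1.
-6 ≠ -1, so there is no saddle point; optimal play is mixed.
Mid is strictly dominated by Early, so Firm A never plays it.
On the remaining 2×2 (Early, Late vs High, Low):
Let Firm A play Early with probability p. Expected payoff against High: (-1)p + (-9)(1−p) = 8p − 9; against Low: (-6)p + 2(1−p) = −8p + 2.
Setting these equal: 8p − 9 = −8p + 2 ⇒ 16p = 11 ⇒ p = 11/16, and the value is (8)·(11/16) − 9 = -7/2.
For Firm B: with q = P(High), equating Early's and Late's payoffs gives 5q − 6 = −11q + 2 ⇒ q = 1/2.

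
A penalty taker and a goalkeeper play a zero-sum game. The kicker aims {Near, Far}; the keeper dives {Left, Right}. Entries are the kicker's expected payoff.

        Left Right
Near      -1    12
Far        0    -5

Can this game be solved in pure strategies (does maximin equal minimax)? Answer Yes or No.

No

Row minima: Near → -1, Far → -5; maximin = -1.
Column maxima: Left → 0, Right → 12; minimax = 0.
-1 ≠ 0, so no pure-strategy equilibrium exists.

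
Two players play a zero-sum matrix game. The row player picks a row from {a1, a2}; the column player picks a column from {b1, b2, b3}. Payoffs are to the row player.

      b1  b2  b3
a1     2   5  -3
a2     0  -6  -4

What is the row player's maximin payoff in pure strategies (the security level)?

-3

Row minima: a1 → -3, a2 → -6.
The best of these is -3.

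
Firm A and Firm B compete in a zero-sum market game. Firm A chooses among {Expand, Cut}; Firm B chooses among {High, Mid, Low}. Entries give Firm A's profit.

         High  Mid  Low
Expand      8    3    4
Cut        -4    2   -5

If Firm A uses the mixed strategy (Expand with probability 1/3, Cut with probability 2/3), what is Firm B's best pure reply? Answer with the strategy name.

If Firm B plays High, Firm A's expected payoff is (1/3)·8 + (2/3)·(-4) = 0.
If Firm B plays Mid, Firm A's expected payoff is (1/3)·3 + (2/3)·2 = 7/3.
If Firm B plays Low, Firm A's expected payoff is (1/3)·4 + (2/3)·(-5) = -2.
Firm B minimizes Firm A's payoff; the smallest is -2, so the best response is Low.

Low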